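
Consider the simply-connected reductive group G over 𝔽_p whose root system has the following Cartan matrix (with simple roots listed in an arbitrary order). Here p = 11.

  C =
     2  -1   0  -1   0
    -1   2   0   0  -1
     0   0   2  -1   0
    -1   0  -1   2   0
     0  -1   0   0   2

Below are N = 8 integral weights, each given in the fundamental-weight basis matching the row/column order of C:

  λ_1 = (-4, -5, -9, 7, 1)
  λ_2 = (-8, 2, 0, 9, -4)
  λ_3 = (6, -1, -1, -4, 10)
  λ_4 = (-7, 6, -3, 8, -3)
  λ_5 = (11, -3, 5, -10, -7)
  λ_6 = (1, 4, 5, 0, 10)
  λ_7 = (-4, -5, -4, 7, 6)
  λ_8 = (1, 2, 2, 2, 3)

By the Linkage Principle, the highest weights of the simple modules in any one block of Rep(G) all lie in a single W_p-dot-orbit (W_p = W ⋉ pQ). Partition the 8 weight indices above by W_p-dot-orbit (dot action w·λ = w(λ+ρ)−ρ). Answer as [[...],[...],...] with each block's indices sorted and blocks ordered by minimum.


Type A_5, rank 5, |W|=720; reorder rows/cols to standard.

Alcove-folded reps (p=11, 8 weights, presented ϖ-order):

  λ_1 → (2, 3, 1, 2, 0) · λ_2 → (0, 3, 1, 3, 4) · λ_3 → (0, 0, 0, 4, 4) · λ_4 → (5, 1, 2, 1, 1) · λ_5 → (5, 1, 2, 1, 1) · λ_6 → (2, 3, 1, 2, 0) · λ_7 → (2, 3, 1, 2, 0) · λ_8 → (2, 3, 1, 2, 0)

4 distinct reps among the 8 weights ⇒ 4 W_11-linkage classes:

[[1, 6, 7, 8], [2], [3], [4, 5]]


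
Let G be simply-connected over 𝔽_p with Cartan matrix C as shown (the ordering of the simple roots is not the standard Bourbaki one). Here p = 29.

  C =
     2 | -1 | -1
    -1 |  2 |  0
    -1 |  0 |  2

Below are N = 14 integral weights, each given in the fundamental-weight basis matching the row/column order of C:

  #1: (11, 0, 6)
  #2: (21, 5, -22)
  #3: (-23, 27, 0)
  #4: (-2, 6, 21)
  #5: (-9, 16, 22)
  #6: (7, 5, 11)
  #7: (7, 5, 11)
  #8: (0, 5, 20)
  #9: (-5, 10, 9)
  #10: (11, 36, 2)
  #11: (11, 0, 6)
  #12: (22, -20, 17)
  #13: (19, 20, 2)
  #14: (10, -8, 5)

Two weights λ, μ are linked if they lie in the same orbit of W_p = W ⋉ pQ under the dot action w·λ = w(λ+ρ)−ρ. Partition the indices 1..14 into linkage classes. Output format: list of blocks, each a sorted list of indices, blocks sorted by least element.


C ↔ A_3 under row/col permutation; |W(A_3)| = 24.

Ā_29 reps of the 14 weights (A_3, coords as presented):

  [1] (12, 1, 7);  [2] (1, 6, 21);  [3] (1, 6, 21);  [4] (1, 6, 21);  [5] (8, 6, 12);  [6] (8, 6, 12);  [7] (8, 6, 12);  [8] (1, 6, 21);  [9] (4, 7, 6);  [10] (8, 6, 12);  [11] (12, 1, 7);  [12] (4, 7, 6);  [13] (8, 6, 12);  [14] (4, 7, 6)

4 distinct reps among the 14 weights ⇒ 4 W_29-linkage classes:

[[1, 11], [2, 3, 4, 8], [5, 6, 7, 10, 13], [9, 12, 14]]


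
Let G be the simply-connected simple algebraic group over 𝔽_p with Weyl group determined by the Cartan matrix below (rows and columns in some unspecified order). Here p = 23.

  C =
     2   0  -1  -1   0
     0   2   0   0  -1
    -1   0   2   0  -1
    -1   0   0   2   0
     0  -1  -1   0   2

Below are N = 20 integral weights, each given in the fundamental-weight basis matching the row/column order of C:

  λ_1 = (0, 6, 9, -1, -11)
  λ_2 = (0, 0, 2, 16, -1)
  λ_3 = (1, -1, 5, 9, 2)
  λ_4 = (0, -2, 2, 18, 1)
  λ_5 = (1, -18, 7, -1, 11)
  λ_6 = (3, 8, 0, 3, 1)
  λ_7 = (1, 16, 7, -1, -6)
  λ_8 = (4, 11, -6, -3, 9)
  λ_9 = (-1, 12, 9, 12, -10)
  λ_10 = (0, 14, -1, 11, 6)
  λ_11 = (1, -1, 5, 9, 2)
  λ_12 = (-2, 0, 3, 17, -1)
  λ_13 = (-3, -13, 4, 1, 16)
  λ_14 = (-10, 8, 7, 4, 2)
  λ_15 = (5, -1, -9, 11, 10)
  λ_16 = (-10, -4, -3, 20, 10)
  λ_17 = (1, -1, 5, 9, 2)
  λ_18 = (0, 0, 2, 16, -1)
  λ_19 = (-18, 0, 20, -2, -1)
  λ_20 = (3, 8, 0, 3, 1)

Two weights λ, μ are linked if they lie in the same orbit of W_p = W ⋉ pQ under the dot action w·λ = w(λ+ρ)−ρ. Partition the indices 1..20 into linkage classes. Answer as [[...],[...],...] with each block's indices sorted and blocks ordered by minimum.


Type A_5, rank 5, |W|=720; reorder rows/cols to standard.

Alcove-folded reps (p=23, 20 weights, presented ϖ-order):

  1: (1, 3, 0, 0, 7);  2: (1, 1, 3, 17, 0);  3: (2, 0, 6, 10, 3);  4: (1, 1, 3, 17, 0);  5: (2, 12, 3, 0, 5);  6: (4, 9, 1, 4, 2);  7: (2, 12, 3, 0, 5);  8: (2, 12, 3, 0, 5);  9: (0, 0, 1, 9, 9);  10: (1, 3, 0, 0, 7);  11: (2, 0, 6, 10, 3);  12: (1, 1, 3, 17, 0);  13: (2, 12, 3, 0, 5);  14: (4, 9, 1, 4, 2);  15: (2, 0, 6, 10, 3);  16: (2, 0, 6, 10, 3);  17: (2, 0, 6, 10, 3);  18: (1, 1, 3, 17, 0);  19: (1, 1, 3, 17, 0);  20: (4, 9, 1, 4, 2)

Partition of {1..20} into 6 W_23-dot-orbits:

[[1, 10], [2, 4, 12, 18, 19], [3, 11, 15, 16, 17], [5, 7, 8, 13], [6, 14, 20], [9]]


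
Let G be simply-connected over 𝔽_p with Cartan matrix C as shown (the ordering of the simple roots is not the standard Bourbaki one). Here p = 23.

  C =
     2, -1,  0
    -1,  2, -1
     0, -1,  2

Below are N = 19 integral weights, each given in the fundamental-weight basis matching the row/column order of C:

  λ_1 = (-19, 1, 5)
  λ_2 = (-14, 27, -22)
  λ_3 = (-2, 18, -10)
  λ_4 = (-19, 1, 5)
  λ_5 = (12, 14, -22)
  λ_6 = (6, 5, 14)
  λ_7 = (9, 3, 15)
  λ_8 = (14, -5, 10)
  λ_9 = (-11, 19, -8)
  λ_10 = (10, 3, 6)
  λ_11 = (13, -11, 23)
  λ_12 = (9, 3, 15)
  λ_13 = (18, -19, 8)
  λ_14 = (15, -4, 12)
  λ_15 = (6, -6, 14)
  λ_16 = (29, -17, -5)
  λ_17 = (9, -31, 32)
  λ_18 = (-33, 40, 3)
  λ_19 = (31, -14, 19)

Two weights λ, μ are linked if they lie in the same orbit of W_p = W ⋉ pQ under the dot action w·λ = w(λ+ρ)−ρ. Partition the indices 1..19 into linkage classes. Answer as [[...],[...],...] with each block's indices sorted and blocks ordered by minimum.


Type A_3, rank 3, |W|=24; reorder rows/cols to standard.

Each λ_j+ρ reduced to Ā_23; 3-tuples below use C's row order:

  λ_1+ρ ↦ (2, 6, 10) · λ_2+ρ ↦ (2, 6, 10) · λ_3+ρ ↦ (1, 9, 9) · λ_4+ρ ↦ (2, 6, 10) · λ_5+ρ ↦ (2, 6, 10) · λ_6+ρ ↦ (2, 6, 10) · λ_7+ρ ↦ (3, 4, 9) · λ_8+ρ ↦ (11, 4, 7) · λ_9+ρ ↦ (10, 3, 7) · λ_10+ρ ↦ (11, 4, 7) · λ_11+ρ ↦ (1, 9, 9) · λ_12+ρ ↦ (3, 4, 9) · λ_13+ρ ↦ (1, 9, 9) · λ_14+ρ ↦ (10, 3, 7) · λ_15+ρ ↦ (2, 5, 10) · λ_16+ρ ↦ (3, 4, 9) · λ_17+ρ ↦ (10, 3, 7) · λ_18+ρ ↦ (1, 9, 9) · λ_19+ρ ↦ (3, 4, 9)

6 distinct reps among the 19 weights ⇒ 6 W_23-linkage classes:

[[1, 2, 4, 5, 6], [3, 11, 13, 18], [7, 12, 16, 19], [8, 10], [9, 14, 17], [15]]


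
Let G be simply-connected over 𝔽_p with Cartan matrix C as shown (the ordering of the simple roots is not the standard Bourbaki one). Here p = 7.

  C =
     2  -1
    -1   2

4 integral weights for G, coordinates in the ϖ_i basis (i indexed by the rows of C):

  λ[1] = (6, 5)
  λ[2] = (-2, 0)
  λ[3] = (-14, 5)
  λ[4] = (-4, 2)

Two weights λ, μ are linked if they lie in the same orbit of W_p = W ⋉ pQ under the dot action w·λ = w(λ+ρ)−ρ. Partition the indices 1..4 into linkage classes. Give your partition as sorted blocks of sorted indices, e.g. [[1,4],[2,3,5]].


Dynkin diagram of C (from the 2 off-diagonal −1 entries): A_2.

Ā_7 reps of the 4 weights (A_2, coords as presented):

    1: (1, 0)
    2: (1, 0)
    3: (0, 1)
    4: (3, 0)

Partition of {1..4} into 3 W_7-dot-orbits:

[[1, 2], [3], [4]]


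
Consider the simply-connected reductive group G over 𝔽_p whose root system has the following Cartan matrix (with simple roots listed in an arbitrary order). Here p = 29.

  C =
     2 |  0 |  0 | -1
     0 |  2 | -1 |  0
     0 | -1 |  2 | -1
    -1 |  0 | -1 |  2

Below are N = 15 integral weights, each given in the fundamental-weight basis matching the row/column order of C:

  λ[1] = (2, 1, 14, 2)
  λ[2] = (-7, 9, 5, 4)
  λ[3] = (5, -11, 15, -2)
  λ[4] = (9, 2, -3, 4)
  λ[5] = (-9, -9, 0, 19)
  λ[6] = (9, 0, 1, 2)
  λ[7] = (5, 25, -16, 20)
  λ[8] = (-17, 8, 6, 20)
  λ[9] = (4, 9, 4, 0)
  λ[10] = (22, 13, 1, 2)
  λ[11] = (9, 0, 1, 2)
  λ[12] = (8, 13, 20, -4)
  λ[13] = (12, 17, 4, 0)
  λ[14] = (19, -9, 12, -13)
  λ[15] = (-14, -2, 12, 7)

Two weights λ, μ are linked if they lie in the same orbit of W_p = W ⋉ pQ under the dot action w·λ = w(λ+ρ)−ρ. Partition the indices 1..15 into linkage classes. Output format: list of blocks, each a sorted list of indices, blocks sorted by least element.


C ↔ A_4 under row/col permutation; |W(A_4)| = 120.

W_29-reps of the 15 weights in Ā_29 (same 4-coord order as C):

  [1] (3, 2, 15, 3)
  [2] (5, 10, 5, 1)
  [3] (5, 10, 5, 1)
  [4] (10, 1, 2, 3)
  [5] (8, 1, 7, 5)
  [6] (10, 1, 2, 3)
  [7] (3, 2, 15, 3)
  [8] (8, 1, 7, 5)
  [9] (5, 10, 5, 1)
  [10] (10, 1, 2, 3)
  [11] (10, 1, 2, 3)
  [12] (3, 2, 15, 3)
  [13] (5, 10, 5, 1)
  [14] (8, 1, 7, 5)
  [15] (8, 1, 7, 5)

The 15 indices split into 4 linkage classes (same alcove rep ⇔ same W_29-dot-orbit):

[[1, 7, 12], [2, 3, 9, 13], [4, 6, 10, 11], [5, 8, 14, 15]]


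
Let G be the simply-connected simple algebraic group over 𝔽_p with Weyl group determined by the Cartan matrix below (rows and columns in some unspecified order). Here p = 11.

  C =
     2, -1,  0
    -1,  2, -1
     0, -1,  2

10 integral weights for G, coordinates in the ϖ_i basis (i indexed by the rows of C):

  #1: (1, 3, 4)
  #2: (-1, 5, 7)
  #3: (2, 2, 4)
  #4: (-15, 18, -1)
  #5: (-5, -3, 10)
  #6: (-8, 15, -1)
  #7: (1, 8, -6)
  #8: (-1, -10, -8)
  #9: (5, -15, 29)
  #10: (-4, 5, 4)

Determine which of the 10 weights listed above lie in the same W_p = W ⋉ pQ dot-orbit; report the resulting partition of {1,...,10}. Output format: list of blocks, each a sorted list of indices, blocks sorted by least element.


A_3 Cartan matrix, 3 simple roots permuted; ρ=(1,1,1).

Alcove-folded reps (p=11, 10 weights, presented ϖ-order):

  1: (2, 4, 5)
  2: (3, 3, 5)
  3: (3, 3, 5)
  4: (3, 3, 5)
  5: (2, 4, 5)
  6: (2, 4, 5)
  7: (2, 4, 5)
  8: (2, 4, 5)
  9: (3, 3, 5)
  10: (3, 3, 5)

Linkage partition of the 10 weights (2 classes, p=11):

[[1, 5, 6, 7, 8], [2, 3, 4, 9, 10]]


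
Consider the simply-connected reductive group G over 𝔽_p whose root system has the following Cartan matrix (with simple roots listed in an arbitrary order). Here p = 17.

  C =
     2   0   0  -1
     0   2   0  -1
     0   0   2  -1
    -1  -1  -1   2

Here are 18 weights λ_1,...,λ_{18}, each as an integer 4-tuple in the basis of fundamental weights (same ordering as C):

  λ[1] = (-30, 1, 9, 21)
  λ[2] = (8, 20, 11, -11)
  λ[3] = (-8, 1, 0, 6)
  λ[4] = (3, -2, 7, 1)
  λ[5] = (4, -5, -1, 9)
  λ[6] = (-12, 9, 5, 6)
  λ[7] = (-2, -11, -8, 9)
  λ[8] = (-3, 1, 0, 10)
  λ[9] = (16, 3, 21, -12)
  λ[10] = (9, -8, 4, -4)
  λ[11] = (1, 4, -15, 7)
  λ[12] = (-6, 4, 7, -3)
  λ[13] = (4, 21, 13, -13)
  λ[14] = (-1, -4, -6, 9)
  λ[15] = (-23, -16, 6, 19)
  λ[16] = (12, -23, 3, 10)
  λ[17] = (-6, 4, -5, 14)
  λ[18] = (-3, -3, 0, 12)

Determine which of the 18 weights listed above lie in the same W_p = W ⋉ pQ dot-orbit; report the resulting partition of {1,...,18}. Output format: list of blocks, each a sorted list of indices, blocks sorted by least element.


Cartan matrix: type D_4 (|W|=192); un-permuting the 4 rows.

Ā_17 reps of the 18 weights (D_4, coords as presented):

  λ_1 → (0, 3, 5, 2);  λ_2 → (2, 2, 1, 3);  λ_3 → (7, 2, 1, 0);  λ_4 → (4, 1, 8, 1);  λ_5 → (5, 4, 0, 2);  λ_6 → (5, 4, 0, 2);  λ_7 → (7, 2, 1, 0);  λ_8 → (2, 2, 1, 3);  λ_9 → (5, 4, 0, 2);  λ_10 → (0, 3, 5, 2);  λ_11 → (4, 1, 8, 1);  λ_12 → (2, 2, 1, 3);  λ_13 → (0, 3, 5, 2);  λ_14 → (0, 3, 5, 2);  λ_15 → (0, 3, 5, 2);  λ_16 → (5, 4, 0, 2);  λ_17 → (2, 2, 1, 3);  λ_18 → (2, 2, 1, 3)

Grouping the 18 weights by Ā_17-representative: 5 linkage classes.

[[1, 10, 13, 14, 15], [2, 8, 12, 17, 18], [3, 7], [4, 11], [5, 6, 9, 16]]


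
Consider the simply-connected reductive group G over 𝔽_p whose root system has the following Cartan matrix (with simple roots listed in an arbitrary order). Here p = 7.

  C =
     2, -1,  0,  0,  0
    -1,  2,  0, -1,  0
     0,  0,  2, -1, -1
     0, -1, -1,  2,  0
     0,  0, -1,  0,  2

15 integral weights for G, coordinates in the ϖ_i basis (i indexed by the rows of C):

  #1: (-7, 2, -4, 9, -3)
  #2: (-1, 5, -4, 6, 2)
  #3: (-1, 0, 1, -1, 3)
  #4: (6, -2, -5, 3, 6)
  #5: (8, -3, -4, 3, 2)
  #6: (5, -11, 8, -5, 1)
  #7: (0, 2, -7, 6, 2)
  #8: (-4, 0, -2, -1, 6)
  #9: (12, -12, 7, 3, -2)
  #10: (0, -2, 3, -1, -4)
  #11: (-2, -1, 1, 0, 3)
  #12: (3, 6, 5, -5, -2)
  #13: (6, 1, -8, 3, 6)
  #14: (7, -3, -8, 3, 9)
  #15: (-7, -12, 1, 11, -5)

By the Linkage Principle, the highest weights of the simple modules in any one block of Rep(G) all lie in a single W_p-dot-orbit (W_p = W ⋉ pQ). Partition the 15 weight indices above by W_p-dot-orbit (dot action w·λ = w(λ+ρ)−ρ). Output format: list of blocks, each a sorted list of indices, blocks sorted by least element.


C ↔ A_5 under row/col permutation; |W(A_5)| = 720.

W_7-reps of the 15 weights in Ā_7 (same 5-coord order as C):

  [1] (3, 0, 1, 1, 2)
  [2] (0, 0, 0, 1, 3)
  [3] (0, 1, 2, 0, 4)
  [4] (0, 0, 0, 1, 3)
  [5] (3, 0, 1, 1, 2)
  [6] (3, 0, 1, 1, 2)
  [7] (3, 0, 2, 1, 1)
  [8] (0, 1, 2, 0, 4)
  [9] (0, 1, 2, 0, 4)
  [10] (0, 0, 0, 1, 3)
  [11] (0, 1, 2, 0, 4)
  [12] (1, 1, 4, 0, 0)
  [13] (0, 1, 2, 0, 4)
  [14] (3, 0, 1, 1, 2)
  [15] (3, 0, 1, 1, 2)

Linkage partition of the 15 weights (5 classes, p=7):

[[1, 5, 6, 14, 15], [2, 4, 10], [3, 8, 9, 11, 13], [7], [12]]


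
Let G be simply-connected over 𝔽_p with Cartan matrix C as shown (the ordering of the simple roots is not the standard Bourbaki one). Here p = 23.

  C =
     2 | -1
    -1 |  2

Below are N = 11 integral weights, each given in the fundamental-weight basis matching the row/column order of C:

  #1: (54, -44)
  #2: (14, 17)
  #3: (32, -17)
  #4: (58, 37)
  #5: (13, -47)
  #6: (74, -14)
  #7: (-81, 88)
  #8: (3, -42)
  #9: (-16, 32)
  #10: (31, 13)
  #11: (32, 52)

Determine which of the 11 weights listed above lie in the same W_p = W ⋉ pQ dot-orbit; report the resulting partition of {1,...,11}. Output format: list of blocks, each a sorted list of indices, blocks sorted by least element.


Dynkin diagram of C (from the 2 off-diagonal −1 entries): A_2.

λ_j+ρ reflected into Ā_23 (⟨·,θ^∨⟩≤23); 2-tuples as given:

  1: (11, 9);  2: (5, 8);  3: (7, 6);  4: (5, 8);  5: (0, 9);  6: (7, 6);  7: (11, 9);  8: (5, 14);  9: (5, 8);  10: (0, 9);  11: (7, 6)

Partition of {1..11} into 5 W_23-dot-orbits:

[[1, 7], [2, 4, 9], [3, 6, 11], [5, 10], [8]]


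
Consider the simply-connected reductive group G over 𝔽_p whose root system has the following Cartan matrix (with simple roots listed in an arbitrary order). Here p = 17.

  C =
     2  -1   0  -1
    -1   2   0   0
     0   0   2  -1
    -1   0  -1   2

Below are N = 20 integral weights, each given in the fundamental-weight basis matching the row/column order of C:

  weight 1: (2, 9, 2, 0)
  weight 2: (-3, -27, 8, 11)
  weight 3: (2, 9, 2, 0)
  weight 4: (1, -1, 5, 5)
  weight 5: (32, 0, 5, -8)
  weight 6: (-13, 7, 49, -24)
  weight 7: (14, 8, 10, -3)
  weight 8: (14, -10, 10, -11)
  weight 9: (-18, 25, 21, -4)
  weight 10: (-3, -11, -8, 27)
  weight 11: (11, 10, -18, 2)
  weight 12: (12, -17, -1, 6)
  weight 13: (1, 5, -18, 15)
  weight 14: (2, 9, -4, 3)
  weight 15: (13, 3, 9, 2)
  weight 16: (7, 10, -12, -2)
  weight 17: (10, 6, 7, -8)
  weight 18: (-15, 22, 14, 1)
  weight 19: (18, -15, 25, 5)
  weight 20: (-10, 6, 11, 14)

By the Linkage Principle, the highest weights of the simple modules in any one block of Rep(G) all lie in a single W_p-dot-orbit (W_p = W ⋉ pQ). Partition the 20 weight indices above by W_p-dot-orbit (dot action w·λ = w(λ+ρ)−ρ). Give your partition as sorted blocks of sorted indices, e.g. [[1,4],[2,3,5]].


Type A_4, rank 4, |W|=120; reorder rows/cols to standard.

Folding the 20 weights λ_j+ρ into Ā_17 (reps in the given 4-coord order):

    1: (3, 10, 3, 1)
    2: (1, 7, 2, 5)
    3: (3, 10, 3, 1)
    4: (2, 0, 6, 6)
    5: (0, 1, 9, 1)
    6: (4, 5, 1, 6)
    7: (1, 7, 2, 5)
    8: (4, 5, 1, 6)
    9: (2, 0, 6, 6)
    10: (1, 7, 2, 5)
    11: (2, 0, 6, 6)
    12: (3, 10, 3, 1)
    13: (0, 1, 9, 1)
    14: (3, 10, 3, 1)
    15: (3, 10, 3, 1)
    16: (4, 5, 1, 6)
    17: (4, 5, 1, 6)
    18: (2, 0, 6, 6)
    19: (2, 0, 6, 6)
    20: (1, 7, 2, 5)

5 distinct reps among the 20 weights ⇒ 5 W_17-linkage classes:

[[1, 3, 12, 14, 15], [2, 7, 10, 20], [4, 9, 11, 18, 19], [5, 13], [6, 8, 16, 17]]


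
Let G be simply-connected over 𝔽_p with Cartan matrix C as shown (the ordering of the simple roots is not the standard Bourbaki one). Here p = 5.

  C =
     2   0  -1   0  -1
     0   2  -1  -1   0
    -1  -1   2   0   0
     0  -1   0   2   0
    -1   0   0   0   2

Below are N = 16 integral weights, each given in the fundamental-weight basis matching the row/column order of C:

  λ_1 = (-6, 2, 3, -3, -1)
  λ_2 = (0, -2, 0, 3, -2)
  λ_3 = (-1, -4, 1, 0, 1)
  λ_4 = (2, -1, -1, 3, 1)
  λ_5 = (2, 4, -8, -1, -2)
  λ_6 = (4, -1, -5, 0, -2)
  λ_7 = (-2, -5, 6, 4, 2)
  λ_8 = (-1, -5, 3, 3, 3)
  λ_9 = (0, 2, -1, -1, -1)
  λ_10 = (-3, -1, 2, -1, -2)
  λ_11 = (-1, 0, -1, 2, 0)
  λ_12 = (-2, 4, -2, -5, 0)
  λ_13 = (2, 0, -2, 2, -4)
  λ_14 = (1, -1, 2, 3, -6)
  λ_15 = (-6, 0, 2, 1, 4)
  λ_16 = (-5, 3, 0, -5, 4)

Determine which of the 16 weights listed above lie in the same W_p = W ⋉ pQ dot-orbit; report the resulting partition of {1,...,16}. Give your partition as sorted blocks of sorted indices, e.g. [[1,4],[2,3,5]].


Cartan matrix: type A_5 (|W|=720); un-permuting the 5 rows.

Folding the 16 weights λ_j+ρ into Ā_5 (reps in the given 5-coord order):

  1: (1, 0, 0, 0, 2) · 2: (0, 1, 0, 3, 1) · 3: (1, 0, 0, 2, 1) · 4: (1, 0, 0, 0, 2) · 5: (1, 0, 0, 0, 2) · 6: (0, 1, 0, 3, 1) · 7: (1, 0, 0, 2, 1) · 8: (0, 1, 0, 3, 1) · 9: (1, 3, 0, 0, 0) · 10: (1, 0, 0, 0, 2) · 11: (0, 1, 0, 3, 1) · 12: (0, 1, 0, 3, 1) · 13: (1, 0, 0, 2, 1) · 14: (1, 0, 0, 0, 2) · 15: (2, 1, 1, 0, 1) · 16: (1, 3, 0, 0, 0)

The 16 indices split into 5 linkage classes (same alcove rep ⇔ same W_5-dot-orbit):

[[1, 4, 5, 10, 14], [2, 6, 8, 11, 12], [3, 7, 13], [9, 16], [15]]


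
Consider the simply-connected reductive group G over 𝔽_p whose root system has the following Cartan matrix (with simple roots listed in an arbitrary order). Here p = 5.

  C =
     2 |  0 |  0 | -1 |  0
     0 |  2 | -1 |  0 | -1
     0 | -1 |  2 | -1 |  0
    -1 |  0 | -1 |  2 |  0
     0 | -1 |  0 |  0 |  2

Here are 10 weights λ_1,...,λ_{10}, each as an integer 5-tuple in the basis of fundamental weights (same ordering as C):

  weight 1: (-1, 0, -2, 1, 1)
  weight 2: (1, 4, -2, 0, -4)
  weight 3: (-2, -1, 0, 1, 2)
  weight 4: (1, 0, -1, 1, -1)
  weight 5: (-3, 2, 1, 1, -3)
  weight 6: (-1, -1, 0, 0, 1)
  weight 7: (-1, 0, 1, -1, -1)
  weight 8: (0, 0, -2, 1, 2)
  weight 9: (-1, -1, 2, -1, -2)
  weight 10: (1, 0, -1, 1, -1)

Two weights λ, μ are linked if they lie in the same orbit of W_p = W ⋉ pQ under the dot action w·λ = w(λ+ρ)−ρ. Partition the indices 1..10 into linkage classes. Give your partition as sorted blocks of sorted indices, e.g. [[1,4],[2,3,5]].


A_5 Cartan matrix, 5 simple roots permuted; ρ=(1,1,1,1,1).

Each λ_j+ρ reduced to Ā_5; 5-tuples below use C's row order:

  [1] (0, 0, 1, 1, 2);  [2] (0, 1, 1, 0, 1);  [3] (0, 0, 1, 1, 2);  [4] (2, 1, 0, 2, 0);  [5] (0, 1, 2, 0, 0);  [6] (0, 0, 1, 1, 2);  [7] (0, 1, 2, 0, 0);  [8] (0, 0, 1, 1, 2);  [9] (0, 1, 2, 0, 0);  [10] (2, 1, 0, 2, 0)

The 10 indices split into 4 linkage classes (same alcove rep ⇔ same W_5-dot-orbit):

[[1, 3, 6, 8], [2], [4, 10], [5, 7, 9]]


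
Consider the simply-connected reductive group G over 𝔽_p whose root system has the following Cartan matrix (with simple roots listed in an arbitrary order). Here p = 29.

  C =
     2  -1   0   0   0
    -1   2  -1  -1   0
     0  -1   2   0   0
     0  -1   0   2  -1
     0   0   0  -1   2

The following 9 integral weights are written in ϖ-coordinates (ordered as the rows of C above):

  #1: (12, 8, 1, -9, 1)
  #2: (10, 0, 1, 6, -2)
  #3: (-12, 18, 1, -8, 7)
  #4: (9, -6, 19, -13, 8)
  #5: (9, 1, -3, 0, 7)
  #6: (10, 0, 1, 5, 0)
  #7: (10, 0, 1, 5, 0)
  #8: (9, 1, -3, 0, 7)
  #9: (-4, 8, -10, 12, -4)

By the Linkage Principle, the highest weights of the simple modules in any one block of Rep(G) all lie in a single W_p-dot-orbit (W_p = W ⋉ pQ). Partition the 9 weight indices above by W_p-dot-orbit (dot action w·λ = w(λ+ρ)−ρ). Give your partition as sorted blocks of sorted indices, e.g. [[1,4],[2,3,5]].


Type D_5, rank 5, |W|=1920; reorder rows/cols to standard.

Ā_29 reps of the 9 weights (D_5, coords as presented):

    [1] (13, 1, 2, 2, 6)
    [2] (11, 1, 2, 6, 1)
    [3] (11, 1, 2, 6, 1)
    [4] (7, 2, 3, 3, 5)
    [5] (10, 0, 2, 1, 8)
    [6] (11, 1, 2, 6, 1)
    [7] (11, 1, 2, 6, 1)
    [8] (10, 0, 2, 1, 8)
    [9] (0, 3, 6, 7, 3)

Partition of {1..9} into 5 W_29-dot-orbits:

[[1], [2, 3, 6, 7], [4], [5, 8], [9]]


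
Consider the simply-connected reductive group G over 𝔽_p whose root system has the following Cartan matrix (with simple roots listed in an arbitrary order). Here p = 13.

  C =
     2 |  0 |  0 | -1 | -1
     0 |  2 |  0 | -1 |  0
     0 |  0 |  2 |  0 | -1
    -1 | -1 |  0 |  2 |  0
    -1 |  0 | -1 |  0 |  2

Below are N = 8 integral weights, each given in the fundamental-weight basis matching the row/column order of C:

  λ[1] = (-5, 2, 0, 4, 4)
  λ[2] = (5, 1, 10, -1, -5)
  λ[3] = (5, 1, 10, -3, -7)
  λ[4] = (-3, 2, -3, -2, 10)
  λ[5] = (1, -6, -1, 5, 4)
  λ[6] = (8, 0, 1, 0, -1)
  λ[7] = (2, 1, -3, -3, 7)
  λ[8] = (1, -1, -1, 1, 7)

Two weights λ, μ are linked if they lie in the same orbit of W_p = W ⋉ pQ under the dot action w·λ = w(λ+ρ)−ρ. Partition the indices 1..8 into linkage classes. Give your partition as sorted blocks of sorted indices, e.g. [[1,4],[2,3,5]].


Type A_5, rank 5, |W|=720; reorder rows/cols to standard.

Alcove-folded reps (p=13, 8 weights, presented ϖ-order):

  λ_1+ρ ↦ (4, 3, 1, 1, 1)
  λ_2+ρ ↦ (2, 0, 5, 0, 4)
  λ_3+ρ ↦ (2, 0, 5, 0, 4)
  λ_4+ρ ↦ (1, 0, 2, 2, 6)
  λ_5+ρ ↦ (2, 5, 0, 1, 5)
  λ_6+ρ ↦ (9, 1, 2, 1, 0)
  λ_7+ρ ↦ (1, 0, 2, 2, 6)
  λ_8+ρ ↦ (2, 0, 0, 2, 8)

Linkage partition of the 8 weights (6 classes, p=13):

[[1], [2, 3], [4, 7], [5], [6], [8]]


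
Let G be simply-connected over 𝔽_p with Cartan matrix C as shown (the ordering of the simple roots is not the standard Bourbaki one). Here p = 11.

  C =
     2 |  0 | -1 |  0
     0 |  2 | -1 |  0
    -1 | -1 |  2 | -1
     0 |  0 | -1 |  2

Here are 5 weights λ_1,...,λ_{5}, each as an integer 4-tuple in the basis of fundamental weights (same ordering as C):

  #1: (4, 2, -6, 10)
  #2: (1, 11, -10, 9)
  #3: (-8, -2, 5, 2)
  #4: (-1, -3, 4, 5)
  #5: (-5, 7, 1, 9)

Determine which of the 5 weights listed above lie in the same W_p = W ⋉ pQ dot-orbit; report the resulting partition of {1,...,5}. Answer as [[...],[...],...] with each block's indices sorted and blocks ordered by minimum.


Cartan matrix: type D_4 (|W|=192); un-permuting the 4 rows.

Each λ_j+ρ reduced to Ā_11; 4-tuples below use C's row order:

    1: (0, 2, 0, 6)
    2: (5, 1, 1, 1)
    3: (5, 1, 1, 1)
    4: (0, 2, 0, 6)
    5: (5, 1, 1, 1)

2 distinct reps among the 5 weights ⇒ 2 W_11-linkage classes:

[[1, 4], [2, 3, 5]]


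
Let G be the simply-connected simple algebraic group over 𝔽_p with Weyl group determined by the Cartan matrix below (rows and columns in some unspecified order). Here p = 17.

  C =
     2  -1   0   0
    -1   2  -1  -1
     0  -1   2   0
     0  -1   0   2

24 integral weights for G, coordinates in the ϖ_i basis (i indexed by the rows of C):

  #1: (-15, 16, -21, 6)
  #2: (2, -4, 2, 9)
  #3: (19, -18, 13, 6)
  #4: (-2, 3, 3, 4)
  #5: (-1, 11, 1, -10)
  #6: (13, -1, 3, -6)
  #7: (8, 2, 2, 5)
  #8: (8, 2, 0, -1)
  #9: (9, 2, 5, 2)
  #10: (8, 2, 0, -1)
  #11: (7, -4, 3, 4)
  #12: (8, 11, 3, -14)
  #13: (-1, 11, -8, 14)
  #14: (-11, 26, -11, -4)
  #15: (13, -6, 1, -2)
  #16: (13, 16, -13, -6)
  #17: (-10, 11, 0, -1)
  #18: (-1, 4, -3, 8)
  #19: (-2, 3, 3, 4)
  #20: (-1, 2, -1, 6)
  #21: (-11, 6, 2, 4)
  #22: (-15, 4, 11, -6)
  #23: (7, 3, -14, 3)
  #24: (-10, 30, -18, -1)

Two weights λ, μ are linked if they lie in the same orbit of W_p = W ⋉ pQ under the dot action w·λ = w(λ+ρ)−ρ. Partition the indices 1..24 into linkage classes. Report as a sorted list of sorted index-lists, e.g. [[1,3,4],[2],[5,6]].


C ↔ D_4 under row/col permutation; |W(D_4)| = 192.

λ_j+ρ reflected into Ā_17 (⟨·,θ^∨⟩≤17); 4-tuples as given:

  λ_1 → (0, 3, 0, 7) · λ_2 → (0, 3, 0, 7) · λ_3 → (0, 3, 0, 7) · λ_4 → (1, 3, 4, 5) · λ_5 → (0, 3, 2, 9) · λ_6 → (9, 3, 1, 0) · λ_7 → (5, 3, 1, 2) · λ_8 → (9, 3, 1, 0) · λ_9 → (5, 3, 1, 2) · λ_10 → (9, 3, 1, 0) · λ_11 → (5, 3, 1, 2) · λ_12 → (1, 3, 4, 5) · λ_13 → (7, 3, 0, 2) · λ_14 → (0, 3, 0, 7) · λ_15 → (5, 3, 1, 2) · λ_16 → (0, 3, 2, 9) · λ_17 → (9, 3, 1, 0) · λ_18 → (0, 3, 2, 9) · λ_19 → (1, 3, 4, 5) · λ_20 → (0, 3, 0, 7) · λ_21 → (7, 3, 0, 2) · λ_22 → (0, 3, 2, 9) · λ_23 → (1, 3, 4, 5) · λ_24 → (0, 3, 2, 9)

Linkage partition of the 24 weights (6 classes, p=17):

[[1, 2, 3, 14, 20], [4, 12, 19, 23], [5, 16, 18, 22, 24], [6, 8, 10, 17], [7, 9, 11, 15], [13, 21]]


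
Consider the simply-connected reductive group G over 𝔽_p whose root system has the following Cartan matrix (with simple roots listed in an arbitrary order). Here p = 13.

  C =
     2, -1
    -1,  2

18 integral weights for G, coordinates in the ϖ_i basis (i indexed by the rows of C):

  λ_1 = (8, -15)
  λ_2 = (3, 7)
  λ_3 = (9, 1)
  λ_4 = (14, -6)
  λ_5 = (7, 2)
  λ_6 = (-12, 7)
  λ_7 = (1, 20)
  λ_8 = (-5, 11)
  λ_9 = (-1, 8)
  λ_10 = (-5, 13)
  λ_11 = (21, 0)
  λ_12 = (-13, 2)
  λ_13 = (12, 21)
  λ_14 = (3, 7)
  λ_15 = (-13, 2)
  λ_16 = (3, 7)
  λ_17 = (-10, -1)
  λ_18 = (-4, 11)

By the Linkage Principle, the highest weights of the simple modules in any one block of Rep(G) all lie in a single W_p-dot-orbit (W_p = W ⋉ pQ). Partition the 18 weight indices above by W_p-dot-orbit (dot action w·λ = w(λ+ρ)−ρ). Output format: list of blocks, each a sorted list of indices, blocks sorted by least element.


A_2 Cartan matrix, 2 simple roots permuted; ρ=(1,1).

Ā_13 reps of the 18 weights (A_2, coords as presented):

    1: (4, 8)
    2: (4, 8)
    3: (10, 2)
    4: (8, 3)
    5: (8, 3)
    6: (8, 3)
    7: (8, 3)
    8: (4, 8)
    9: (0, 9)
    10: (3, 9)
    11: (3, 9)
    12: (3, 9)
    13: (0, 9)
    14: (4, 8)
    15: (3, 9)
    16: (4, 8)
    17: (0, 9)
    18: (3, 9)

These 18 weights hit 5 W_13-dot-orbits; sizes (5, 1, 4, 3, 5):

[[1, 2, 8, 14, 16], [3], [4, 5, 6, 7], [9, 13, 17], [10, 11, 12, 15, 18]]


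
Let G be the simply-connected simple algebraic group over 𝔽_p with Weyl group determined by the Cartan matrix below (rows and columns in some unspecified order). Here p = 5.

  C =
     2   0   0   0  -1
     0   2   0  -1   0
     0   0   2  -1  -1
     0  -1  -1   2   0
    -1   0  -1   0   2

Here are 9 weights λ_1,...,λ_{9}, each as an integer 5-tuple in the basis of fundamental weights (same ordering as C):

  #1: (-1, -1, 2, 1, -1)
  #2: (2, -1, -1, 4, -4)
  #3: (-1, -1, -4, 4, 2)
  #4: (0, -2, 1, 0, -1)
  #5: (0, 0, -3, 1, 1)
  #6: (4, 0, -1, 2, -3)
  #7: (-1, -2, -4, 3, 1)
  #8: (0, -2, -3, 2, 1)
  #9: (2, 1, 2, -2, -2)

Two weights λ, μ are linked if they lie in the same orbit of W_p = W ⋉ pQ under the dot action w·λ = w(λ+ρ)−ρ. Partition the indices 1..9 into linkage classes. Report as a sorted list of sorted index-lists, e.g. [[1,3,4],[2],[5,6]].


C ↔ A_5 under row/col permutation; |W(A_5)| = 720.

Alcove-folded reps (p=5, 9 weights, presented ϖ-order):

  1: (0, 0, 3, 2, 0) · 2: (0, 0, 3, 2, 0) · 3: (0, 0, 3, 2, 0) · 4: (1, 1, 2, 0, 0) · 5: (1, 1, 2, 0, 0) · 6: (1, 1, 2, 0, 0) · 7: (1, 1, 2, 0, 0) · 8: (1, 1, 2, 0, 0) · 9: (1, 0, 1, 1, 1)

Linkage partition of the 9 weights (3 classes, p=5):

[[1, 2, 3], [4, 5, 6, 7, 8], [9]]


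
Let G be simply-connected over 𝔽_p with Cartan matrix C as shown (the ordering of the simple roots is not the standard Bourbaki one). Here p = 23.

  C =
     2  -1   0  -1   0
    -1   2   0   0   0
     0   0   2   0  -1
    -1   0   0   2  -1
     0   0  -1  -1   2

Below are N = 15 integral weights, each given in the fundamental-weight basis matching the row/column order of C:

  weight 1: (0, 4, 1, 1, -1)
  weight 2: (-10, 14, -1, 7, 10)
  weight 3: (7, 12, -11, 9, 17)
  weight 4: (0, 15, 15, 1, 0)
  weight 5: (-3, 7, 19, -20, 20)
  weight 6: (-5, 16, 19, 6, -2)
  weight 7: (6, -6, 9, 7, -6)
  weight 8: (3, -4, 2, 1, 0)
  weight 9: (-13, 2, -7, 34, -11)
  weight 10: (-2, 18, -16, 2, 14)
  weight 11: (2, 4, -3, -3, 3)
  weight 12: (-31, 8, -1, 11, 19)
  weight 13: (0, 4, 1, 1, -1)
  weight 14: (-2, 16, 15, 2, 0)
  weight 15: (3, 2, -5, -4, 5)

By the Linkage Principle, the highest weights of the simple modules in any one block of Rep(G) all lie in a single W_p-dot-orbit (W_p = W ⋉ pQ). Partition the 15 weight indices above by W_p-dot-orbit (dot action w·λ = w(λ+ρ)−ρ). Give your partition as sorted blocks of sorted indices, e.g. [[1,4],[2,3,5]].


Dynkin diagram of C (from the 8 off-diagonal −1 entries): A_5.

Ā_23 reps of the 15 weights (A_5, coords as presented):

  [1] (1, 5, 2, 2, 0)
  [2] (8, 4, 2, 1, 8)
  [3] (2, 5, 5, 3, 5)
  [4] (1, 3, 3, 2, 1)
  [5] (1, 5, 2, 2, 0)
  [6] (1, 3, 3, 2, 1)
  [7] (2, 5, 5, 3, 5)
  [8] (1, 3, 3, 2, 1)
  [9] (0, 3, 2, 7, 4)
  [10] (1, 5, 2, 2, 0)
  [11] (1, 5, 2, 2, 0)
  [12] (9, 3, 2, 2, 7)
  [13] (1, 5, 2, 2, 0)
  [14] (1, 3, 3, 2, 1)
  [15] (1, 3, 3, 2, 1)

Partition of {1..15} into 6 W_23-dot-orbits:

[[1, 5, 10, 11, 13], [2], [3, 7], [4, 6, 8, 14, 15], [9], [12]]


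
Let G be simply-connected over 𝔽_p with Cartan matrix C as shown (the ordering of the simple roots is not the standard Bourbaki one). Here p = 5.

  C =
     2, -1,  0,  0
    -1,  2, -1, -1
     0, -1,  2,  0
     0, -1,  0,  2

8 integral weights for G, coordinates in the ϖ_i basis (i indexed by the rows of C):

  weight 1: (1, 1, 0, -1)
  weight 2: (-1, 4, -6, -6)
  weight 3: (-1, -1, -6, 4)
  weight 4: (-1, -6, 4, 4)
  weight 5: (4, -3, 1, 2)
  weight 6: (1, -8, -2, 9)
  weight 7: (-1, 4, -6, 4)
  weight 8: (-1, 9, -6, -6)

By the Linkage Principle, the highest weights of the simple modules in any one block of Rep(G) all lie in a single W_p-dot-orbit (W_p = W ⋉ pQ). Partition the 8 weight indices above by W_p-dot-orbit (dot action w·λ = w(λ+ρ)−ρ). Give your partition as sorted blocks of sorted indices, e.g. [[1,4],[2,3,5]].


Dynkin diagram of C (from the 6 off-diagonal −1 entries): D_4.

Alcove-folded reps (p=5, 8 weights, presented ϖ-order):

  λ_1 → (2, 0, 1, 0);  λ_2 → (5, 0, 0, 0);  λ_3 → (5, 0, 0, 0);  λ_4 → (5, 0, 0, 0);  λ_5 → (2, 0, 1, 0);  λ_6 → (2, 0, 1, 0);  λ_7 → (5, 0, 0, 0);  λ_8 → (5, 0, 0, 0)

Grouping the 8 weights by Ā_5-representative: 2 linkage classes.

[[1, 5, 6], [2, 3, 4, 7, 8]]


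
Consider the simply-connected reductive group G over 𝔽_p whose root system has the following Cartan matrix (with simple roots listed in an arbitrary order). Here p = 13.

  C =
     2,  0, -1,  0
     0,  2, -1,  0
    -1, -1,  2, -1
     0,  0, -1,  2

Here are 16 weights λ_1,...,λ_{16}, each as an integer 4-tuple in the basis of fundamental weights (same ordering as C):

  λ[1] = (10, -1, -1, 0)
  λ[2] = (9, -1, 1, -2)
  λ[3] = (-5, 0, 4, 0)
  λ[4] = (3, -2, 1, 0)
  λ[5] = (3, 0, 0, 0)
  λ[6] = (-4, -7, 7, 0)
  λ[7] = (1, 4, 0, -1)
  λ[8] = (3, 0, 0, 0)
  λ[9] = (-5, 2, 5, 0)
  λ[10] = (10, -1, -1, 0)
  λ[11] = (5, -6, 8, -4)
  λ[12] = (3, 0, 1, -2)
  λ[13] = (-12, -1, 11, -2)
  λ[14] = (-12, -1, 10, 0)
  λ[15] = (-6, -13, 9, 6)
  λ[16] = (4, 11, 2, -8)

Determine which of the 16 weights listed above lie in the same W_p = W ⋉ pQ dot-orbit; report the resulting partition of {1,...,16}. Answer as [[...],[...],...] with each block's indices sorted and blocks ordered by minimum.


Cartan matrix: type D_4 (|W|=192); un-permuting the 4 rows.

Each λ_j+ρ reduced to Ā_13; 4-tuples below use C's row order:

  [1] (11, 0, 0, 1);  [2] (10, 0, 1, 1);  [3] (4, 1, 1, 1);  [4] (4, 1, 1, 1);  [5] (4, 1, 1, 1);  [6] (2, 5, 1, 0);  [7] (2, 5, 1, 0);  [8] (4, 1, 1, 1);  [9] (4, 3, 2, 1);  [10] (11, 0, 0, 1);  [11] (4, 3, 2, 1);  [12] (4, 1, 1, 1);  [13] (11, 0, 0, 1);  [14] (11, 0, 0, 1);  [15] (2, 5, 1, 0);  [16] (2, 5, 1, 0)

5 distinct reps among the 16 weights ⇒ 5 W_13-linkage classes:

[[1, 10, 13, 14], [2], [3, 4, 5, 8, 12], [6, 7, 15, 16], [9, 11]]


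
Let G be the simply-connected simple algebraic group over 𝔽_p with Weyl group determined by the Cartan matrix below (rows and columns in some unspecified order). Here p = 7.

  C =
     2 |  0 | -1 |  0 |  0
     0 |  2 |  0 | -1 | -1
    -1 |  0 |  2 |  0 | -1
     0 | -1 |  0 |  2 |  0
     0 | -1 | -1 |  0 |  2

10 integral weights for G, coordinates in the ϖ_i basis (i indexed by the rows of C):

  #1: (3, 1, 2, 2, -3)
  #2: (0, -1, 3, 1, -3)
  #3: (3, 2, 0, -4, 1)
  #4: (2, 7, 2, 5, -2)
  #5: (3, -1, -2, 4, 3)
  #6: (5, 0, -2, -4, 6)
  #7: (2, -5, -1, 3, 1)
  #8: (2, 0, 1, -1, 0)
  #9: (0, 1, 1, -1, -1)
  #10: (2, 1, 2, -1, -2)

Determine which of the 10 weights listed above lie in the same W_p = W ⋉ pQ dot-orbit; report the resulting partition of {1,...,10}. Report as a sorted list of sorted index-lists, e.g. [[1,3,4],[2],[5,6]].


Dynkin diagram of C (from the 8 off-diagonal −1 entries): A_5.

Alcove-folded reps (p=7, 10 weights, presented ϖ-order):

  λ_1 → (1, 0, 1, 0, 2);  λ_2 → (1, 2, 2, 0, 0);  λ_3 → (1, 0, 1, 0, 2);  λ_4 → (1, 3, 0, 2, 1);  λ_5 → (1, 0, 1, 0, 2);  λ_6 → (1, 3, 0, 2, 1);  λ_7 → (1, 2, 2, 0, 0);  λ_8 → (3, 1, 2, 0, 1);  λ_9 → (1, 2, 2, 0, 0);  λ_10 → (3, 1, 2, 0, 1)

Partition of {1..10} into 4 W_7-dot-orbits:

[[1, 3, 5], [2, 7, 9], [4, 6], [8, 10]]


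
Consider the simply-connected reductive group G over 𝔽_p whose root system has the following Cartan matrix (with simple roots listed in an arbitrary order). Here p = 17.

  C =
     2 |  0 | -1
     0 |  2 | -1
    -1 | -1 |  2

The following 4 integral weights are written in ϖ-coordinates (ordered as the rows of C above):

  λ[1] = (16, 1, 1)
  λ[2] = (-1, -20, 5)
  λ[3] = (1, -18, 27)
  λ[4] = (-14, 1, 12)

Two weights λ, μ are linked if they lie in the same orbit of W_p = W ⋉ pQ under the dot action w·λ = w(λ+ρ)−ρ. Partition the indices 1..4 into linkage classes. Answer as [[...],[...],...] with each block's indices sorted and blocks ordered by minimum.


Dynkin diagram of C (from the 4 off-diagonal −1 entries): A_3.

Ā_17 reps of the 4 weights (A_3, coords as presented):

  [1] (13, 2, 0);  [2] (11, 4, 0);  [3] (11, 4, 0);  [4] (13, 2, 0)

2 distinct reps among the 4 weights ⇒ 2 W_17-linkage classes:

[[1, 4], [2, 3]]


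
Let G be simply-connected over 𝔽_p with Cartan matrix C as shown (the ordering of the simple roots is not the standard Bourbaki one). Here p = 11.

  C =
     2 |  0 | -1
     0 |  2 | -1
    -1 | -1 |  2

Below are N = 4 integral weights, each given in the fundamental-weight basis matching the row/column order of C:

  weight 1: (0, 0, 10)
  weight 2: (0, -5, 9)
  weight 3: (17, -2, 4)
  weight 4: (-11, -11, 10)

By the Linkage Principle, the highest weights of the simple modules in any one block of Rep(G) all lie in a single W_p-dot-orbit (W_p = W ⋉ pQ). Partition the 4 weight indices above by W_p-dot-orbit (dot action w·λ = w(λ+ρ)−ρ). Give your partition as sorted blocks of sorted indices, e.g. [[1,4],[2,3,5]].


A_3 Cartan matrix, 3 simple roots permuted; ρ=(1,1,1).

Ā_11 reps of the 4 weights (A_3, coords as presented):

  [1] (1, 1, 9) · [2] (1, 4, 6) · [3] (1, 4, 6) · [4] (1, 1, 9)

These 4 weights hit 2 W_11-dot-orbits; sizes (2, 2):

[[1, 4], [2, 3]]


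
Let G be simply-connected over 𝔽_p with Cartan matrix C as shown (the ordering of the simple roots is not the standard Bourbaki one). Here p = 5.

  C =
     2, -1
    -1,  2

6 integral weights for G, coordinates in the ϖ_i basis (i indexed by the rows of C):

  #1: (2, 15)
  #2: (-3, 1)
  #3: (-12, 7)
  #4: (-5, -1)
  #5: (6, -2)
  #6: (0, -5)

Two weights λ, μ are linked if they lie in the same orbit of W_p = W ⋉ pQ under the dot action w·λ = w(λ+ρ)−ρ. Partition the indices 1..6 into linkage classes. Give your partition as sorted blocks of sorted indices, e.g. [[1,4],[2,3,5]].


C ↔ A_2 under row/col permutation; |W(A_2)| = 6.

Folding the 6 weights λ_j+ρ into Ā_5 (reps in the given 2-coord order):

  λ_1 → (3, 1);  λ_2 → (2, 0);  λ_3 → (1, 2);  λ_4 → (0, 4);  λ_5 → (3, 1);  λ_6 → (3, 1)

Linkage partition of the 6 weights (4 classes, p=5):

[[1, 5, 6], [2], [3], [4]]


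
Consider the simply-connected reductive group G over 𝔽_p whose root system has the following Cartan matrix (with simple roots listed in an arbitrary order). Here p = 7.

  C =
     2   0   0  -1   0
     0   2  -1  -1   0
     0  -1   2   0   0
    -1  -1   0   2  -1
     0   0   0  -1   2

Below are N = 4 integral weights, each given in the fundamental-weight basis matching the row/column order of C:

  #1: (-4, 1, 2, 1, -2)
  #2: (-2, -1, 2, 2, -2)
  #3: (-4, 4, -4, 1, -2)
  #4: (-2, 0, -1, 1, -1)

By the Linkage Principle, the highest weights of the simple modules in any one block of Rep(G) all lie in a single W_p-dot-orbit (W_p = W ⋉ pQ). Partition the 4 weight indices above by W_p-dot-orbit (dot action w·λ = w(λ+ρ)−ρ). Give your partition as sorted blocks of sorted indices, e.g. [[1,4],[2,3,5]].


Dynkin diagram of C (from the 8 off-diagonal −1 entries): D_5.

Alcove-folded reps (p=7, 4 weights, presented ϖ-order):

  λ_1+ρ ↦ (1, 0, 3, 1, 1)
  λ_2+ρ ↦ (1, 0, 3, 1, 1)
  λ_3+ρ ↦ (1, 0, 3, 1, 1)
  λ_4+ρ ↦ (1, 1, 0, 1, 0)

These 4 weights hit 2 W_7-dot-orbits; sizes (3, 1):

[[1, 2, 3], [4]]


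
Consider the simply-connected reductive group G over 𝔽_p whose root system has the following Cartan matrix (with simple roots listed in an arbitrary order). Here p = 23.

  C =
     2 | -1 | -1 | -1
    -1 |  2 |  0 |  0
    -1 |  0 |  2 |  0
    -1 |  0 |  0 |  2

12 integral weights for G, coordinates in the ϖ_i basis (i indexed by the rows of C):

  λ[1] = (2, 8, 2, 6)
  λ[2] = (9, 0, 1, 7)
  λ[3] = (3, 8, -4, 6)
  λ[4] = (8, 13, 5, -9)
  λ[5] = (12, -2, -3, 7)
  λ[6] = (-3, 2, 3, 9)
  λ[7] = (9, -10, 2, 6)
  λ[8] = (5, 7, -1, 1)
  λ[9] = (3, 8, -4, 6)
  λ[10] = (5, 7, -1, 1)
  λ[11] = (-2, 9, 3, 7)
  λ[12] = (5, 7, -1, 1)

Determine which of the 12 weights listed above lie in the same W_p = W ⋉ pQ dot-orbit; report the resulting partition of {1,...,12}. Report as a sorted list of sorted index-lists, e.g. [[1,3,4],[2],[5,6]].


D_4 Cartan matrix, 4 simple roots permuted; ρ=(1,1,1,1).

Alcove-folded reps (p=23, 12 weights, presented ϖ-order):

  λ_1 → (1, 9, 3, 7) · λ_2 → (2, 1, 2, 8) · λ_3 → (1, 9, 3, 7) · λ_4 → (6, 8, 0, 2) · λ_5 → (2, 1, 2, 8) · λ_6 → (2, 1, 2, 8) · λ_7 → (1, 9, 3, 7) · λ_8 → (6, 8, 0, 2) · λ_9 → (1, 9, 3, 7) · λ_10 → (6, 8, 0, 2) · λ_11 → (1, 9, 3, 7) · λ_12 → (6, 8, 0, 2)

Linkage partition of the 12 weights (3 classes, p=23):

[[1, 3, 7, 9, 11], [2, 5, 6], [4, 8, 10, 12]]


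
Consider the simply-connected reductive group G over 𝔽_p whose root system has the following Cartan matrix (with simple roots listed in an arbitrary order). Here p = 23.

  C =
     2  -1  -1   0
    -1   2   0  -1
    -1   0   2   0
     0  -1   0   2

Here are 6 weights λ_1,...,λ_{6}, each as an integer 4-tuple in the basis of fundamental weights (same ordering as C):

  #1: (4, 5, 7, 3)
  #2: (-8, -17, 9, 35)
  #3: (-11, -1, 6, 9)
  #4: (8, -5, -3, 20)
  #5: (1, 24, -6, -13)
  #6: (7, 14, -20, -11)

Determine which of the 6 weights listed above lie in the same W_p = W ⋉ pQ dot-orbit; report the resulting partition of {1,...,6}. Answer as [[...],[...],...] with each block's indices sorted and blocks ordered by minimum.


Root system A_4: the 4×4 matrix C matches after relabeling.

Each λ_j+ρ reduced to Ā_23; 4-tuples below use C's row order:

  λ_1 → (5, 6, 8, 4) · λ_2 → (3, 7, 0, 0) · λ_3 → (3, 7, 0, 0) · λ_4 → (2, 4, 1, 14) · λ_5 → (1, 10, 2, 8) · λ_6 → (5, 6, 8, 4)

These 6 weights hit 4 W_23-dot-orbits; sizes (2, 2, 1, 1):

[[1, 6], [2, 3], [4], [5]]
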